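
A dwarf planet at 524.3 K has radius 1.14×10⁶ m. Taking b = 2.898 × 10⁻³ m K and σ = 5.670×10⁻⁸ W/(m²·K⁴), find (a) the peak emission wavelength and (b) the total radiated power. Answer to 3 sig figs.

λ_max ≈ 5.53 μm; P ≈ 7.00×10¹⁶ W

(a) λ_max = b/T = 2.898×10⁻³/524.3 = 5.527×10⁻⁶ m = 5.53 μm.
Surface area A = 4πR² = 4π(1.14×10⁶ m)² = 1.63313×10¹³ m².
(b) P = σAT⁴ = 5.670×10⁻⁸×1.63313×10¹³×(524.3)⁴ = 7.00×10¹⁶ W.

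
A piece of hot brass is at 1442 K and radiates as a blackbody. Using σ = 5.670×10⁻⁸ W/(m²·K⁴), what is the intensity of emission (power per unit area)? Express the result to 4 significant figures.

Stefan–Boltzmann: I = σT⁴ = 5.670×10⁻⁸ × (1442)⁴ = 2.452×10⁵ W/m².

I ≈ 2.452×10⁵ W/m²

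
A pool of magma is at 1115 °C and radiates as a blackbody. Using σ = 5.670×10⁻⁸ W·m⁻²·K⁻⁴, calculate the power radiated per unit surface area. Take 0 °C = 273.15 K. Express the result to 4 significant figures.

I ≈ 2.105×10⁵ W/m²

T = 1115 °C + 273.15 = 1388.15 K.
Stefan–Boltzmann: I = σT⁴ = 5.670×10⁻⁸ × (1388.15)⁴ = 2.105×10⁵ W/m².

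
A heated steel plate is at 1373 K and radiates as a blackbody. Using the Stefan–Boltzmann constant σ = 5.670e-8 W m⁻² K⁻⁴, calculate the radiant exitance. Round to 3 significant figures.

Stefan–Boltzmann: I = σT⁴ = 5.670×10⁻⁸ × (1373)⁴ = 2.01×10⁵ W/m².

I ≈ 2.01×10⁵ W/m²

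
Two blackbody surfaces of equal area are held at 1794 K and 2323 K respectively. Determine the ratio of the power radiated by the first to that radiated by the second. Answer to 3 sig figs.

P₁/P₂ ≈ 0.356

With equal areas, P₁/P₂ = (T₁/T₂)⁴ = (1794/2323)⁴ = 0.356.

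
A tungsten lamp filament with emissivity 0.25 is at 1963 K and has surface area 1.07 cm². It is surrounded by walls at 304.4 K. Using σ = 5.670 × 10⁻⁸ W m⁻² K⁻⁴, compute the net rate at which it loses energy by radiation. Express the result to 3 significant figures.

Area A = 1.07 cm² = 1.07×10⁻⁴ m².
Net radiated power P_net = εσA(T⁴ − T₀⁴) = 0.25×5.670×10⁻⁸×1.07×10⁻⁴×(1963⁴ − 304.4⁴).
T⁴ − T₀⁴ = 1.48485×10¹³ − 8.58576×10⁹ = 1.48399×10¹³ K⁴, so P_net = 22.5 W.

Net loss ≈ 22.5 W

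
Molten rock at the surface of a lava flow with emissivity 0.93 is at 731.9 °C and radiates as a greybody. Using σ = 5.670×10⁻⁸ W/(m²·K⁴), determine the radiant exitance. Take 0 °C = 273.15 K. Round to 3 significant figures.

T = 731.9 °C + 273.15 = 1005.05 K.
Stefan–Boltzmann: I = εσT⁴ = 0.93 × 5.670×10⁻⁸ × (1005.05)⁴ = 5.38×10⁴ W/m².

I ≈ 5.38×10⁴ W/m²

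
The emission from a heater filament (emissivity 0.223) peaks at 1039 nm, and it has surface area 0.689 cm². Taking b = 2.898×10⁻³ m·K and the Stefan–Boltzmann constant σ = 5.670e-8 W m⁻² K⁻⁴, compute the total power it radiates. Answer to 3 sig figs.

Wien's law: T = b/λ_max = 2.898×10⁻³/1.039×10⁻⁶ = 2789.22 K.
Area A = 0.689 cm² = 6.89×10⁻⁵ m².
Then P = εσAT⁴ = 0.223×5.670×10⁻⁸×6.89×10⁻⁵×(2789.22)⁴ = 52.7 W.

P ≈ 52.7 W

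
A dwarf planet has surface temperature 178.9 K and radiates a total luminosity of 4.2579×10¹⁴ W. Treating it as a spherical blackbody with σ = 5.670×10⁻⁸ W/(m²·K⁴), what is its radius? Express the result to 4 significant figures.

R ≈ 7.638×10⁵ m

L = 4πR²σT⁴ ⇒ R = √(L/(4πσT⁴)).
σT⁴ = 58.0797 W/m², so R = √(4.2579×10¹⁴/(4π×58.0797)) = 7.638×10⁵ m.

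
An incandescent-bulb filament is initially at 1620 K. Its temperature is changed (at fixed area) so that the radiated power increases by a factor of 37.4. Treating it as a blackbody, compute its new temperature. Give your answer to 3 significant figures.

T₂ ≈ 4.01×10³ K

P ∝ T⁴, so T₂/T₁ = (P₂/P₁)^(1/4) = (37.4)^(1/4) = 2.47296.
T₂ = 1620 × 2.47296 = 4.01×10³ K.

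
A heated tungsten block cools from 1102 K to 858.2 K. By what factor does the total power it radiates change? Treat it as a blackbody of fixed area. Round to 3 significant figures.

P ∝ T⁴, so P₂/P₁ = (T₂/T₁)⁴ = (858.2/1102)⁴ = (0.778766)⁴ = 0.368.

P₂/P₁ ≈ 0.368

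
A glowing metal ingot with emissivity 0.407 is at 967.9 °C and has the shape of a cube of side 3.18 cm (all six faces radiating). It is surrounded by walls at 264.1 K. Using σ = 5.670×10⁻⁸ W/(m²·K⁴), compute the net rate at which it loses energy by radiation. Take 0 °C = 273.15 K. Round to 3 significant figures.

Net loss ≈ 331 W

T = 967.9 °C + 273.15 = 1241.05 K.
Area A = 6s² = 6×(0.0318 m)² = 6.06744×10⁻³ m².
Net radiated power P_net = εσA(T⁴ − T₀⁴) = 0.407×5.670×10⁻⁸×6.06744×10⁻³×(1241.05⁴ − 264.1⁴).
T⁴ − T₀⁴ = 2.37223×10¹² − 4.86490×10⁹ = 2.36737×10¹² K⁴, so P_net = 331 W.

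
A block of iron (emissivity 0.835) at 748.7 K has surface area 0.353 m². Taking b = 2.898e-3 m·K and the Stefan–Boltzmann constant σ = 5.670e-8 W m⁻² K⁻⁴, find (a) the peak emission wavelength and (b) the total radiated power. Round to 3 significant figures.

λ_max ≈ 3.87 μm; P ≈ 5.25×10³ W

(a) λ_max = b/T = 2.898×10⁻³/748.7 = 3.871×10⁻⁶ m = 3.87 μm.
Area A = 0.353 m².
(b) P = εσAT⁴ = 0.835×5.670×10⁻⁸×0.353×(748.7)⁴ = 5.25×10³ W.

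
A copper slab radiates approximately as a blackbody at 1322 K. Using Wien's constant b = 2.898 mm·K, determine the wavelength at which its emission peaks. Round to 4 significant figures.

λ_max ≈ 2.192 μm

Wien's displacement law: λ_max = b/T = (2.898×10⁻³ m·K)/(1322 K) = 2.1921×10⁻⁶ m.
That is 2.192 μm, in the infrared range.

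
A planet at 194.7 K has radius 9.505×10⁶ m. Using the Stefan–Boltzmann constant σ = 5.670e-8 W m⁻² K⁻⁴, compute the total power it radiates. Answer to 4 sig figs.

Surface area A = 4πR² = 4π(9.505×10⁶ m)² = 1.13531×10¹⁵ m².
P = σAT⁴ = 5.670×10⁻⁸ × 1.13531×10¹⁵ × (194.7)⁴ = 9.250×10¹⁶ W.

P ≈ 9.250×10¹⁶ W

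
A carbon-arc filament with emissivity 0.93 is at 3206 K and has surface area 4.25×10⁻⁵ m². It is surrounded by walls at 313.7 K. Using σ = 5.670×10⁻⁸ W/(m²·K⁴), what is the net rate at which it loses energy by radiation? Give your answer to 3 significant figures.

Net loss ≈ 237 W

Area A = 4.25×10⁻⁵ m².
Net radiated power P_net = εσA(T⁴ − T₀⁴) = 0.93×5.670×10⁻⁸×4.25×10⁻⁵×(3206⁴ − 313.7⁴).
T⁴ − T₀⁴ = 1.05646×10¹⁴ − 9.68407×10⁹ = 1.05636×10¹⁴ K⁴, so P_net = 237 W.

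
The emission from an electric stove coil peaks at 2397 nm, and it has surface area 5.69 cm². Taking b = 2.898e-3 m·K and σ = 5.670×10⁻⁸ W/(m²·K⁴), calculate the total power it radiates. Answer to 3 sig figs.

Wien's law: T = b/λ_max = 2.898×10⁻³/2.397×10⁻⁶ = 1209.01 K.
Area A = 5.69 cm² = 5.69×10⁻⁴ m².
Then P = σAT⁴ = 5.670×10⁻⁸×5.69×10⁻⁴×(1209.01)⁴ = 68.9 W.

P ≈ 68.9 W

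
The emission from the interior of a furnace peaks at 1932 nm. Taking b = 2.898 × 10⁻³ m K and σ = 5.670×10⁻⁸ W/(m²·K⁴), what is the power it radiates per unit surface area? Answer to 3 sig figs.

Wien's law: T = b/λ_max = 2.898×10⁻³/1.932×10⁻⁶ = 1500.00 K.
Then I = σT⁴ = 5.670×10⁻⁸×(1500.00)⁴ = 2.87×10⁵ W/m².

I ≈ 2.87×10⁵ W/m²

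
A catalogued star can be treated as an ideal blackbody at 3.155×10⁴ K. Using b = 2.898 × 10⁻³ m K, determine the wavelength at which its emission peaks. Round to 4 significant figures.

Wien's displacement law: λ_max = b/T = (2.898×10⁻³ m·K)/(3.155×10⁴ K) = 9.1854×10⁻⁸ m.
That is 91.85 nm, in the ultraviolet range.

λ_max ≈ 91.85 nm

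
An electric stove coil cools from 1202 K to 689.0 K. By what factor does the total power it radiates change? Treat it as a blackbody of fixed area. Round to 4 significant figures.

P₂/P₁ ≈ 0.1080

P ∝ T⁴, so P₂/P₁ = (T₂/T₁)⁴ = (689.0/1202)⁴ = (0.573211)⁴ = 0.1080.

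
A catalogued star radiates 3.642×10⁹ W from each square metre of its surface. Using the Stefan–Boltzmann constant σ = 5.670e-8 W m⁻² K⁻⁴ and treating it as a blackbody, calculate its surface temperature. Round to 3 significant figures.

I = σT⁴, so T = (I/σ)^(1/4) = (3.642×10⁹/(5.670×10⁻⁸))^(1/4) = 1.59×10⁴ K.

T ≈ 1.59×10⁴ K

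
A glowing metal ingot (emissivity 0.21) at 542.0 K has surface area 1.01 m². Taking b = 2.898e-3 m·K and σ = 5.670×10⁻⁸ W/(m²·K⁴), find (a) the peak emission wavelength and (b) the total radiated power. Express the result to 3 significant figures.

λ_max ≈ 5.35 μm; P ≈ 1.04×10³ W

(a) λ_max = b/T = 2.898×10⁻³/542.0 = 5.347×10⁻⁶ m = 5.35 μm.
Area A = 1.01 m².
(b) P = εσAT⁴ = 0.21×5.670×10⁻⁸×1.01×(542.0)⁴ = 1.04×10³ W.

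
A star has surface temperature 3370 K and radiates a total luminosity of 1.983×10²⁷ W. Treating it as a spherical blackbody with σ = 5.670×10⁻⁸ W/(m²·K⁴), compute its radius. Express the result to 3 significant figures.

R ≈ 4.65×10⁹ m

L = 4πR²σT⁴ ⇒ R = √(L/(4πσT⁴)).
σT⁴ = 7.31312×10⁶ W/m², so R = √(1.983×10²⁷/(4π×7.31312×10⁶)) = 4.65×10⁹ m.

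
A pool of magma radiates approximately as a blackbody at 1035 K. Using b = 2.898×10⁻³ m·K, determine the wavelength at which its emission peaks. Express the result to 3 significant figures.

λ_max ≈ 2.80 μm

Wien's displacement law: λ_max = b/T = (2.898×10⁻³ m·K)/(1035 K) = 2.800×10⁻⁶ m.
That is 2.80 μm, in the infrared range.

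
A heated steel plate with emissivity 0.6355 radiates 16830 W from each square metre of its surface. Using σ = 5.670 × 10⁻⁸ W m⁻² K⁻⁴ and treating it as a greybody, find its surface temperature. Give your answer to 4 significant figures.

I = εσT⁴, so T = (I/εσ)^(1/4) = (16830/(0.6355×5.670×10⁻⁸))^(1/4) = 826.7 K.

T ≈ 826.7 K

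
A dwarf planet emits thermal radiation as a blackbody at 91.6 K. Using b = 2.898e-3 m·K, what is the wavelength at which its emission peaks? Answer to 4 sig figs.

λ_max ≈ 31.64 μm

Wien's displacement law: λ_max = b/T = (2.898×10⁻³ m·K)/(91.6 K) = 3.1638×10⁻⁵ m.
That is 31.64 μm, in the infrared range.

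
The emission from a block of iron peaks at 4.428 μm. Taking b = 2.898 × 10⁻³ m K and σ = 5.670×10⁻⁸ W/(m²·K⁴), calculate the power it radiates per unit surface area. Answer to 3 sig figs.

I ≈ 1.04×10⁴ W/m²

Wien's law: T = b/λ_max = 2.898×10⁻³/4.428×10⁻⁶ = 654.472 K.
Then I = σT⁴ = 5.670×10⁻⁸×(654.472)⁴ = 1.04×10⁴ W/m².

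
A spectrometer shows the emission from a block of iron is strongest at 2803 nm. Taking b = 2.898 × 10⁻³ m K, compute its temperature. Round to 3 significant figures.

T ≈ 1.03×10³ K

Wien's law gives T = b/λ_max = (2.898×10⁻³ m·K)/(2.803×10⁻⁶ m) = 1.03×10³ K.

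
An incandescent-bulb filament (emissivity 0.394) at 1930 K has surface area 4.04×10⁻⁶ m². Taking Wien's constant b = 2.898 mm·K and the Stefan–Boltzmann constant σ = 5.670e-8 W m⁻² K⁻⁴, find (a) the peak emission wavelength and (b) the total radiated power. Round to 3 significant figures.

λ_max ≈ 1.50 μm; P ≈ 1.25 W

(a) λ_max = b/T = 2.898×10⁻³/1930 = 1.502×10⁻⁶ m = 1.50 μm.
Area A = 4.04×10⁻⁶ m².
(b) P = εσAT⁴ = 0.394×5.670×10⁻⁸×4.04×10⁻⁶×(1930)⁴ = 1.25 W.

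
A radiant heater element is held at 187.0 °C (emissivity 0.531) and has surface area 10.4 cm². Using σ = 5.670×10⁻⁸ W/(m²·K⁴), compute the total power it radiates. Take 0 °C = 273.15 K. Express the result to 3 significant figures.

P ≈ 1.40 W

T = 187.0 °C + 273.15 = 460.15 K.
Area A = 10.4 cm² = 1.04×10⁻³ m².
P = εσAT⁴ = 0.531 × 5.670×10⁻⁸ × 1.04×10⁻³ × (460.15)⁴ = 1.40 W.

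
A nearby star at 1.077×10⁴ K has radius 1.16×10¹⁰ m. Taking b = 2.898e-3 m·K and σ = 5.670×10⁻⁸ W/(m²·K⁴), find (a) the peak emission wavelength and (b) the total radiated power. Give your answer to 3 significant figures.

(a) λ_max = b/T = 2.898×10⁻³/1.077×10⁴ = 2.691×10⁻⁷ m = 269 nm.
Surface area A = 4πR² = 4π(1.16×10¹⁰ m)² = 1.69093×10²¹ m².
(b) P = σAT⁴ = 5.670×10⁻⁸×1.69093×10²¹×(1.077×10⁴)⁴ = 1.29×10³⁰ W.

λ_max ≈ 269 nm; P ≈ 1.29×10³⁰ W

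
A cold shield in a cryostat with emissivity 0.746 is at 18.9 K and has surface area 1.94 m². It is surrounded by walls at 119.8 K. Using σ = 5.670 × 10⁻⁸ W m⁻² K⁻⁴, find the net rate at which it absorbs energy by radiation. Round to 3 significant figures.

Area A = 1.94 m².
Net radiated power P_net = εσA(T⁴ − T₀⁴) = 0.746×5.670×10⁻⁸×1.94×(18.9⁴ − 119.8⁴).
T⁴ − T₀⁴ = 1.27599×10⁵ − 2.05981×10⁸ = -2.05853×10⁸ K⁴, so P_net = -16.9 W — negative, meaning a net gain of 16.9 W.

Net gain ≈ 16.9 W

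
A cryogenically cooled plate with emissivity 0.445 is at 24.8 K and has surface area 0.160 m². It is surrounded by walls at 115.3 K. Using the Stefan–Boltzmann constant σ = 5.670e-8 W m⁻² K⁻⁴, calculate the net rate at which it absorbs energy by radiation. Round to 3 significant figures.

Area A = 0.160 m².
Net radiated power P_net = εσA(T⁴ − T₀⁴) = 0.445×5.670×10⁻⁸×0.160×(24.8⁴ − 115.3⁴).
T⁴ − T₀⁴ = 3.78274×10⁵ − 1.76733×10⁸ = -1.76355×10⁸ K⁴, so P_net = -0.712 W — negative, meaning a net gain of 0.712 W.

Net gain ≈ 0.712 W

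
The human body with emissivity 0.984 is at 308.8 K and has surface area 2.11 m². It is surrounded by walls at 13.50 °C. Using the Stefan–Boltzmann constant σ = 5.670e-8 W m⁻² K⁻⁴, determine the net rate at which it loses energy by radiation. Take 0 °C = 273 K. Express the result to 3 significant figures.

Net loss ≈ 277 W

Surroundings: T = 13.50 °C + 273 = 286.50 K.
Area A = 2.11 m².
Net radiated power P_net = εσA(T⁴ − T₀⁴) = 0.984×5.670×10⁻⁸×2.11×(308.8⁴ − 286.50⁴).
T⁴ − T₀⁴ = 9.09304×10⁹ − 6.73750×10⁹ = 2.35554×10⁹ K⁴, so P_net = 277 W.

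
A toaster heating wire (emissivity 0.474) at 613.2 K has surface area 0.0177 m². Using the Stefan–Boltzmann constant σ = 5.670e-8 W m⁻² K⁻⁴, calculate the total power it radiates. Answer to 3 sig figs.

Area A = 0.0177 m².
P = εσAT⁴ = 0.474 × 5.670×10⁻⁸ × 0.0177 × (613.2)⁴ = 67.3 W.

P ≈ 67.3 W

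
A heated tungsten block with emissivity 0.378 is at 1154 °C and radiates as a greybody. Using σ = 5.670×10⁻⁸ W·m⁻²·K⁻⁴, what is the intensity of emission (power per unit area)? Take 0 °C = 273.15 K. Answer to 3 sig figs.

I ≈ 8.89×10⁴ W/m²

T = 1154 °C + 273.15 = 1427.15 K.
Stefan–Boltzmann: I = εσT⁴ = 0.378 × 5.670×10⁻⁸ × (1427.15)⁴ = 8.89×10⁴ W/m².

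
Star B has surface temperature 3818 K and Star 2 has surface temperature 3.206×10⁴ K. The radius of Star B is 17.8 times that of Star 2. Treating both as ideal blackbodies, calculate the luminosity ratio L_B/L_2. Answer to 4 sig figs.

L_B/L_2 ≈ 0.06373

L ∝ R²T⁴, so L_B/L_2 = (R_B/R_2)²(T_B/T_2)⁴ = (17.8)² × (3818/3.206×10⁴)⁴ = 316.84 × 2.01136×10⁻⁴ = 0.06373.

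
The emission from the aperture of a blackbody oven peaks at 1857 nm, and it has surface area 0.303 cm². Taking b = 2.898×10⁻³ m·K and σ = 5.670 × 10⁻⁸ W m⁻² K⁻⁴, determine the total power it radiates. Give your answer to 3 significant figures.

P ≈ 10.2 W

Wien's law: T = b/λ_max = 2.898×10⁻³/1.857×10⁻⁶ = 1560.58 K.
Area A = 0.303 cm² = 3.03×10⁻⁵ m².
Then P = σAT⁴ = 5.670×10⁻⁸×3.03×10⁻⁵×(1560.58)⁴ = 10.2 W.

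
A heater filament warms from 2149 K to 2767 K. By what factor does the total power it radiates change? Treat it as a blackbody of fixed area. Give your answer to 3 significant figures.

P₂/P₁ ≈ 2.75

P ∝ T⁴, so P₂/P₁ = (T₂/T₁)⁴ = (2767/2149)⁴ = (1.28758)⁴ = 2.75.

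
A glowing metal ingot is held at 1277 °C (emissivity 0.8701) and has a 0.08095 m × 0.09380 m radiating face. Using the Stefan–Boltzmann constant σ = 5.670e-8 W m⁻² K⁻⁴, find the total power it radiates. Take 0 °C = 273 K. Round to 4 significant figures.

T = 1277 °C + 273 = 1550 K.
Area A = 0.08095 × 0.09380 = 7.59311×10⁻³ m².
P = εσAT⁴ = 0.8701 × 5.670×10⁻⁸ × 7.59311×10⁻³ × (1550)⁴ = 2162 W.

P ≈ 2162 W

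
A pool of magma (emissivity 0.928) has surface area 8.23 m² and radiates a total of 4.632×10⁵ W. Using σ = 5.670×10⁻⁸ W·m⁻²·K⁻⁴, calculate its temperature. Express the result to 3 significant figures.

Area A = 8.23 m².
P = εσAT⁴ ⇒ T = (P/(εσA))^(1/4) = (4.632×10⁵/(0.928×5.670×10⁻⁸×8.23))^(1/4) = 1.02×10³ K.

T ≈ 1.02×10³ K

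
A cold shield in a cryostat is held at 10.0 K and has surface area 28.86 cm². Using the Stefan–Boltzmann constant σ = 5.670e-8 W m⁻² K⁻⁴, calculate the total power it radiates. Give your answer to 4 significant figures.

Area A = 28.86 cm² = 2.886×10⁻³ m².
P = σAT⁴ = 5.670×10⁻⁸ × 2.886×10⁻³ × (10.0)⁴ = 1.636×10⁻⁶ W.

P ≈ 1.636×10⁻⁶ W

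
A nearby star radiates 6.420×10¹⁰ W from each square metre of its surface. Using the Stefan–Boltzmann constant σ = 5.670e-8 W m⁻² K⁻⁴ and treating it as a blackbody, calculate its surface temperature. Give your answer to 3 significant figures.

T ≈ 3.26×10⁴ K

I = σT⁴, so T = (I/σ)^(1/4) = (6.420×10¹⁰/(5.670×10⁻⁸))^(1/4) = 3.26×10⁴ K.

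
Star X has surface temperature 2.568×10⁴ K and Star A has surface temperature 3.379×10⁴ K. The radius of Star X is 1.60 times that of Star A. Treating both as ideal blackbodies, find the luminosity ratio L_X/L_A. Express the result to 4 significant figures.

L ∝ R²T⁴, so L_X/L_A = (R_X/R_A)²(T_X/T_A)⁴ = (1.60)² × (2.568×10⁴/3.379×10⁴)⁴ = 2.56 × 0.333601 = 0.8540.

L_X/L_A ≈ 0.8540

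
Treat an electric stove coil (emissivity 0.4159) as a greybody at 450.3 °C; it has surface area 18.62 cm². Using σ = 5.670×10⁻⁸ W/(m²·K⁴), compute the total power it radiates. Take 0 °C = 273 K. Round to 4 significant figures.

P ≈ 12.02 W

T = 450.3 °C + 273 = 723.3 K.
Area A = 18.62 cm² = 1.862×10⁻³ m².
P = εσAT⁴ = 0.4159 × 5.670×10⁻⁸ × 1.862×10⁻³ × (723.3)⁴ = 12.02 W.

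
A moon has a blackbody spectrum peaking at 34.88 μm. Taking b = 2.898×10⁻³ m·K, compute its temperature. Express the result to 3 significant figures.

T ≈ 83.1 K

Wien's law gives T = b/λ_max = (2.898×10⁻³ m·K)/(3.488×10⁻⁵ m) = 83.1 K.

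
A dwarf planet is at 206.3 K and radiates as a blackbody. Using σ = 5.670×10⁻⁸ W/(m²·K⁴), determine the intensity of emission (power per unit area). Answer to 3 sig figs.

I ≈ 103 W/m²

Stefan–Boltzmann: I = σT⁴ = 5.670×10⁻⁸ × (206.3)⁴ = 103 W/m².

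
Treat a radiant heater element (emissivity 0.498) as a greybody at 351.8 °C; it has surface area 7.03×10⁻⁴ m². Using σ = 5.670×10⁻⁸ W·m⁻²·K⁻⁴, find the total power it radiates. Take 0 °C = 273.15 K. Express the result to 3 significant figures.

P ≈ 3.03 W

T = 351.8 °C + 273.15 = 624.95 K.
Area A = 7.03×10⁻⁴ m².
P = εσAT⁴ = 0.498 × 5.670×10⁻⁸ × 7.03×10⁻⁴ × (624.95)⁴ = 3.03 W.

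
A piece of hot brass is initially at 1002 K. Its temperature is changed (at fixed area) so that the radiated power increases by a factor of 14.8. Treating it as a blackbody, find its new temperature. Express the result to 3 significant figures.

P ∝ T⁴, so T₂/T₁ = (P₂/P₁)^(1/4) = (14.8)^(1/4) = 1.96140.
T₂ = 1002 × 1.96140 = 1.97×10³ K.

T₂ ≈ 1.97×10³ K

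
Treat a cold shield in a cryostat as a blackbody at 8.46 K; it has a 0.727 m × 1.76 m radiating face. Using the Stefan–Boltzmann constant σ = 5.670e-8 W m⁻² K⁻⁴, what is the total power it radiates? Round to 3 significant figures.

Area A = 0.727 × 1.76 = 1.27952 m².
P = σAT⁴ = 5.670×10⁻⁸ × 1.27952 × (8.46)⁴ = 3.72×10⁻⁴ W.

P ≈ 3.72×10⁻⁴ W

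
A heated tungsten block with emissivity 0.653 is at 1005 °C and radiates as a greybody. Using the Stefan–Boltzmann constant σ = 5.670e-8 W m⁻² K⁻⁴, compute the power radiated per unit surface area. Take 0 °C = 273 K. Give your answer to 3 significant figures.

I ≈ 9.88×10⁴ W/m²

T = 1005 °C + 273 = 1278 K.
Stefan–Boltzmann: I = εσT⁴ = 0.653 × 5.670×10⁻⁸ × (1278)⁴ = 9.88×10⁴ W/m².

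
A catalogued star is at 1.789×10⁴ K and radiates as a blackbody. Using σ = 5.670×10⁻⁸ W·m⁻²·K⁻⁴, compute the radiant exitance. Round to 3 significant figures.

I ≈ 5.81×10⁹ W/m²

Stefan–Boltzmann: I = σT⁴ = 5.670×10⁻⁸ × (1.789×10⁴)⁴ = 5.81×10⁹ W/m².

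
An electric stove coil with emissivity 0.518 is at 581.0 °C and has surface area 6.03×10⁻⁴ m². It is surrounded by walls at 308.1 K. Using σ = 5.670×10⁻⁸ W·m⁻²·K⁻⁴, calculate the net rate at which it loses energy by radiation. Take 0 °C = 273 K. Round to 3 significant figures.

Net loss ≈ 9.26 W

T = 581.0 °C + 273 = 854.0 K.
Area A = 6.03×10⁻⁴ m².
Net radiated power P_net = εσA(T⁴ − T₀⁴) = 0.518×5.670×10⁻⁸×6.03×10⁻⁴×(854.0⁴ − 308.1⁴).
T⁴ − T₀⁴ = 5.31902×10¹¹ − 9.01087×10⁹ = 5.22891×10¹¹ K⁴, so P_net = 9.26 W.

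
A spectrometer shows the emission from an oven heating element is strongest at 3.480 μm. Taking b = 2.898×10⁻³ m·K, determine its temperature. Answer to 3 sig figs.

Wien's law gives T = b/λ_max = (2.898×10⁻³ m·K)/(3.480×10⁻⁶ m) = 833 K.

T ≈ 833 K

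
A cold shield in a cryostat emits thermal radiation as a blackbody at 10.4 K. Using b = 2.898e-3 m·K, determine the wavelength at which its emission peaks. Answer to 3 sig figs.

λ_max ≈ 0.279 mm

Wien's displacement law: λ_max = b/T = (2.898×10⁻³ m·K)/(10.4 K) = 2.787×10⁻⁴ m.
That is 0.279 mm, in the infrared range.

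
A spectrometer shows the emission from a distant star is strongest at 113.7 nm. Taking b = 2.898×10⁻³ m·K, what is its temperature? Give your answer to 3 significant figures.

T ≈ 2.55×10⁴ K

Wien's law gives T = b/λ_max = (2.898×10⁻³ m·K)/(1.137×10⁻⁷ m) = 2.55×10⁴ K.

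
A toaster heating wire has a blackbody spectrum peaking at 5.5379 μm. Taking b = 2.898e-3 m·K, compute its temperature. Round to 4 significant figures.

T ≈ 523.3 K

Wien's law gives T = b/λ_max = (2.898×10⁻³ m·K)/(5.5379×10⁻⁶ m) = 523.3 K.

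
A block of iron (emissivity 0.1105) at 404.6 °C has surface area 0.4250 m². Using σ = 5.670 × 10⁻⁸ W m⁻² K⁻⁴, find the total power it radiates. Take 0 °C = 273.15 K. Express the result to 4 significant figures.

T = 404.6 °C + 273.15 = 677.75 K.
Area A = 0.4250 m².
P = εσAT⁴ = 0.1105 × 5.670×10⁻⁸ × 0.4250 × (677.75)⁴ = 561.8 W.

P ≈ 561.8 W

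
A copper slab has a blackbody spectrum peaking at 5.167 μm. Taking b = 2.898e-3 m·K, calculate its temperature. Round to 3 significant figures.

T ≈ 561 K

Wien's law gives T = b/λ_max = (2.898×10⁻³ m·K)/(5.167×10⁻⁶ m) = 561 K.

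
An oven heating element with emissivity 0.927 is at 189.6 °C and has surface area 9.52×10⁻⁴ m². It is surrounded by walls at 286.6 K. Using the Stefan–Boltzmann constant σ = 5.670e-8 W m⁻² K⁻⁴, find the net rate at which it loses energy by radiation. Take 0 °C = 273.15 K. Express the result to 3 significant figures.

T = 189.6 °C + 273.15 = 462.75 K.
Area A = 9.52×10⁻⁴ m².
Net radiated power P_net = εσA(T⁴ − T₀⁴) = 0.927×5.670×10⁻⁸×9.52×10⁻⁴×(462.75⁴ − 286.6⁴).
T⁴ − T₀⁴ = 4.58549×10¹⁰ − 6.74691×10⁹ = 3.91080×10¹⁰ K⁴, so P_net = 1.96 W.

Net loss ≈ 1.96 W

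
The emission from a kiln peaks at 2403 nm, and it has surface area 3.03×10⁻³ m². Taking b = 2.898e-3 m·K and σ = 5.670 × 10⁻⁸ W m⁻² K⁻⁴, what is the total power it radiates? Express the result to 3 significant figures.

Wien's law: T = b/λ_max = 2.898×10⁻³/2.403×10⁻⁶ = 1205.99 K.
Area A = 3.03×10⁻³ m².
Then P = σAT⁴ = 5.670×10⁻⁸×3.03×10⁻³×(1205.99)⁴ = 363 W.

P ≈ 363 W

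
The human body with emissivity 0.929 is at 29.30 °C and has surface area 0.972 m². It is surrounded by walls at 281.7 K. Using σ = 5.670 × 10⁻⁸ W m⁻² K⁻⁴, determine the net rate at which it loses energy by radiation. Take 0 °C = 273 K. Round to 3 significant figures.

T = 29.30 °C + 273 = 302.30 K.
Area A = 0.972 m².
Net radiated power P_net = εσA(T⁴ − T₀⁴) = 0.929×5.670×10⁻⁸×0.972×(302.30⁴ − 281.7⁴).
T⁴ − T₀⁴ = 8.35127×10⁹ − 6.29720×10⁹ = 2.05407×10⁹ K⁴, so P_net = 105 W.

Net loss ≈ 105 W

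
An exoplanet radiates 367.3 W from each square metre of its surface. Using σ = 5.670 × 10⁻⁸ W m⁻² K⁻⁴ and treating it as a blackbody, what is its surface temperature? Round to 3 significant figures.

T ≈ 284 K

I = σT⁴, so T = (I/σ)^(1/4) = (367.3/(5.670×10⁻⁸))^(1/4) = 284 K.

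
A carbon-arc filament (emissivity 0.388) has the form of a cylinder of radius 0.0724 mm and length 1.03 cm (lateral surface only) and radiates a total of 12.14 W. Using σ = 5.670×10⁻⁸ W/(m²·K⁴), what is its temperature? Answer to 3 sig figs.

Lateral area A = 2πrL = 2π×7.24×10⁻⁵×0.0103 = 4.68550×10⁻⁶ m².
P = εσAT⁴ ⇒ T = (P/(εσA))^(1/4) = (12.14/(0.388×5.670×10⁻⁸×4.68550×10⁻⁶))^(1/4) = 3.29×10³ K.

T ≈ 3.29×10³ K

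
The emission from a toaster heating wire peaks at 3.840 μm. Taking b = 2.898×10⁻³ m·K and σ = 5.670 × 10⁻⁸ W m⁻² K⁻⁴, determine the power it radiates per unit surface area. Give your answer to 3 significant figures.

I ≈ 1.84×10⁴ W/m²

Wien's law: T = b/λ_max = 2.898×10⁻³/3.840×10⁻⁶ = 754.688 K.
Then I = σT⁴ = 5.670×10⁻⁸×(754.688)⁴ = 1.84×10⁴ W/m².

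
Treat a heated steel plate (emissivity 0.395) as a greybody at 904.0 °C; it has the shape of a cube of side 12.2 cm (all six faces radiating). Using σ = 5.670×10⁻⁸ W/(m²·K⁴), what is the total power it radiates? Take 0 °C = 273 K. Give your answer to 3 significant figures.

P ≈ 3.84×10³ W

T = 904.0 °C + 273 = 1177.0 K.
Area A = 6s² = 6×(0.122 m)² = 0.089304 m².
P = εσAT⁴ = 0.395 × 5.670×10⁻⁸ × 0.089304 × (1177.0)⁴ = 3.84×10³ W.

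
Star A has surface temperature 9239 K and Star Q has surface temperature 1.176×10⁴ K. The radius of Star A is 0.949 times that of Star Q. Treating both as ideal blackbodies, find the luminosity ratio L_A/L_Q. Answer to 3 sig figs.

L ∝ R²T⁴, so L_A/L_Q = (R_A/R_Q)²(T_A/T_Q)⁴ = (0.949)² × (9239/1.176×10⁴)⁴ = 0.900601 × 0.380952 = 0.343.

L_A/L_Q ≈ 0.343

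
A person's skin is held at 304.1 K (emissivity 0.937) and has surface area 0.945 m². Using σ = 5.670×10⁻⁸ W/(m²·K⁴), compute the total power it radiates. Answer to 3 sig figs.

P ≈ 429 W

Area A = 0.945 m².
P = εσAT⁴ = 0.937 × 5.670×10⁻⁸ × 0.945 × (304.1)⁴ = 429 W.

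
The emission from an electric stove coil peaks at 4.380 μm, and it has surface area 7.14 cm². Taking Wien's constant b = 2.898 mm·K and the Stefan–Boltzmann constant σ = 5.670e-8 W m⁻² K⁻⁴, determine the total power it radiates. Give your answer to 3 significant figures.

Wien's law: T = b/λ_max = 2.898×10⁻³/4.380×10⁻⁶ = 661.644 K.
Area A = 7.14 cm² = 7.14×10⁻⁴ m².
Then P = σAT⁴ = 5.670×10⁻⁸×7.14×10⁻⁴×(661.644)⁴ = 7.76 W.

P ≈ 7.76 W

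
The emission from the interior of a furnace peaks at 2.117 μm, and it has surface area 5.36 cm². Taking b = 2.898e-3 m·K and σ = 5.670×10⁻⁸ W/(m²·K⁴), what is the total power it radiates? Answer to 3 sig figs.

P ≈ 107 W

Wien's law: T = b/λ_max = 2.898×10⁻³/2.117×10⁻⁶ = 1368.92 K.
Area A = 5.36 cm² = 5.36×10⁻⁴ m².
Then P = σAT⁴ = 5.670×10⁻⁸×5.36×10⁻⁴×(1368.92)⁴ = 107 W.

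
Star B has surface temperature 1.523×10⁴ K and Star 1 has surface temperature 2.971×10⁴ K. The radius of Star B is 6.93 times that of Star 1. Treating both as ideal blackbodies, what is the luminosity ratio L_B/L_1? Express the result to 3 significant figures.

L_B/L_1 ≈ 3.32

L ∝ R²T⁴, so L_B/L_1 = (R_B/R_1)²(T_B/T_1)⁴ = (6.93)² × (1.523×10⁴/2.971×10⁴)⁴ = 48.0249 × 0.0690540 = 3.32.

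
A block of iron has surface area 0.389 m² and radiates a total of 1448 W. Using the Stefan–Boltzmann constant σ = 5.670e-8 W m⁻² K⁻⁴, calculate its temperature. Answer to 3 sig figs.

T ≈ 506 K

Area A = 0.389 m².
P = σAT⁴ ⇒ T = (P/(σA))^(1/4) = (1448/(5.670×10⁻⁸×0.389))^(1/4) = 506 K.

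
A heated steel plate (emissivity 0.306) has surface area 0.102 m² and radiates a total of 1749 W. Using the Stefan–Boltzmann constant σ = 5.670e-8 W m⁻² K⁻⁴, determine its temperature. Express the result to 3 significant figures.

Area A = 0.102 m².
P = εσAT⁴ ⇒ T = (P/(εσA))^(1/4) = (1749/(0.306×5.670×10⁻⁸×0.102))^(1/4) = 997 K.

T ≈ 997 K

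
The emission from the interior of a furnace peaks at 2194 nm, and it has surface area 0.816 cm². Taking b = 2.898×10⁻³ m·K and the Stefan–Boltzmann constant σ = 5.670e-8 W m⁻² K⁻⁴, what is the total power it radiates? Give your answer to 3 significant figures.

P ≈ 14.1 W

Wien's law: T = b/λ_max = 2.898×10⁻³/2.194×10⁻⁶ = 1320.88 K.
Area A = 0.816 cm² = 8.16×10⁻⁵ m².
Then P = σAT⁴ = 5.670×10⁻⁸×8.16×10⁻⁵×(1320.88)⁴ = 14.1 W.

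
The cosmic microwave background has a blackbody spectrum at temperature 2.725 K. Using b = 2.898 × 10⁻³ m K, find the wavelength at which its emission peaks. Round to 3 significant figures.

λ_max ≈ 1.06×10⁻³ m

Wien's displacement law: λ_max = b/T = (2.898×10⁻³ m·K)/(2.725 K) = 1.063×10⁻³ m.
That is 1.06×10⁻³ m, in the microwave range.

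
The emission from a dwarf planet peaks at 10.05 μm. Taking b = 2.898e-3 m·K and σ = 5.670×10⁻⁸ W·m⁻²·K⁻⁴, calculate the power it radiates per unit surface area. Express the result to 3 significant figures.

Wien's law: T = b/λ_max = 2.898×10⁻³/1.005×10⁻⁵ = 288.358 K.
Then I = σT⁴ = 5.670×10⁻⁸×(288.358)⁴ = 392 W/m².

I ≈ 392 W/m²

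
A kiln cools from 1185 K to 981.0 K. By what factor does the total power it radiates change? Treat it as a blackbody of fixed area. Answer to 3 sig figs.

P₂/P₁ ≈ 0.470

P ∝ T⁴, so P₂/P₁ = (T₂/T₁)⁴ = (981.0/1185)⁴ = (0.827848)⁴ = 0.470.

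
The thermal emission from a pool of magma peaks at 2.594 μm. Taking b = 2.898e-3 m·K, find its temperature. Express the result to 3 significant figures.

Wien's law gives T = b/λ_max = (2.898×10⁻³ m·K)/(2.594×10⁻⁶ m) = 1.12×10³ K.

T ≈ 1.12×10³ K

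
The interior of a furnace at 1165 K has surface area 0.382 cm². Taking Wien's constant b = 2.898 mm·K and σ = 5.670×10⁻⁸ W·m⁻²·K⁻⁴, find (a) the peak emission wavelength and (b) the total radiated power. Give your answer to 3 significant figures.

λ_max ≈ 2.49×10³ nm; P ≈ 3.99 W

(a) λ_max = b/T = 2.898×10⁻³/1165 = 2.488×10⁻⁶ m = 2.49×10³ nm.
Area A = 0.382 cm² = 3.82×10⁻⁵ m².
(b) P = σAT⁴ = 5.670×10⁻⁸×3.82×10⁻⁵×(1165)⁴ = 3.99 W.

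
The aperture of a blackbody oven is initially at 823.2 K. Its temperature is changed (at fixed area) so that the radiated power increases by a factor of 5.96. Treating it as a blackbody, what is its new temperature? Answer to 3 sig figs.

P ∝ T⁴, so T₂/T₁ = (P₂/P₁)^(1/4) = (5.96)^(1/4) = 1.56247.
T₂ = 823.2 × 1.56247 = 1.29×10³ K.

T₂ ≈ 1.29×10³ K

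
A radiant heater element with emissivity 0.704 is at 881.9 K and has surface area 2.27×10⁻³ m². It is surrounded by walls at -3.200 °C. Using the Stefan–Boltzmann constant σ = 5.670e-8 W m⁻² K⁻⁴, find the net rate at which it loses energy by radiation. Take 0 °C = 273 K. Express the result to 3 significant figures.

Surroundings: T = -3.200 °C + 273 = 269.800 K.
Area A = 2.27×10⁻³ m².
Net radiated power P_net = εσA(T⁴ − T₀⁴) = 0.704×5.670×10⁻⁸×2.27×10⁻³×(881.9⁴ − 269.800⁴).
T⁴ − T₀⁴ = 6.04891×10¹¹ − 5.29868×10⁹ = 5.99592×10¹¹ K⁴, so P_net = 54.3 W.

Net loss ≈ 54.3 W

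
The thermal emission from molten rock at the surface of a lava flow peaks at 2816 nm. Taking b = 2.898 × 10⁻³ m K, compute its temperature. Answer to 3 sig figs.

T ≈ 1.03×10³ K

Wien's law gives T = b/λ_max = (2.898×10⁻³ m·K)/(2.816×10⁻⁶ m) = 1.03×10³ K.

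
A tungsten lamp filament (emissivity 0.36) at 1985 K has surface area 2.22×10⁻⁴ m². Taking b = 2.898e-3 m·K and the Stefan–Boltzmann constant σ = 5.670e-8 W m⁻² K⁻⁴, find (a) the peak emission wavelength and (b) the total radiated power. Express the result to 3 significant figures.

(a) λ_max = b/T = 2.898×10⁻³/1985 = 1.460×10⁻⁶ m = 1.46×10³ nm.
Area A = 2.22×10⁻⁴ m².
(b) P = εσAT⁴ = 0.36×5.670×10⁻⁸×2.22×10⁻⁴×(1985)⁴ = 70.4 W.

λ_max ≈ 1.46×10³ nm; P ≈ 70.4 W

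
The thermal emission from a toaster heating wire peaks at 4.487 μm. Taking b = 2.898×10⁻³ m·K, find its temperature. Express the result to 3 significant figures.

T ≈ 646 K

Wien's law gives T = b/λ_max = (2.898×10⁻³ m·K)/(4.487×10⁻⁶ m) = 646 K.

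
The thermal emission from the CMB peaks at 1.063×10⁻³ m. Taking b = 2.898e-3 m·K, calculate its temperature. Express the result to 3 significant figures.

Wien's law gives T = b/λ_max = (2.898×10⁻³ m·K)/(1.063×10⁻³ m) = 2.73 K.

T ≈ 2.73 K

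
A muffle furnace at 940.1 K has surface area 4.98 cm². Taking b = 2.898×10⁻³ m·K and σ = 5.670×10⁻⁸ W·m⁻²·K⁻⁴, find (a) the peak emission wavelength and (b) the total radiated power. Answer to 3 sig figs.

λ_max ≈ 3.08 μm; P ≈ 22.1 W

(a) λ_max = b/T = 2.898×10⁻³/940.1 = 3.083×10⁻⁶ m = 3.08 μm.
Area A = 4.98 cm² = 4.98×10⁻⁴ m².
(b) P = σAT⁴ = 5.670×10⁻⁸×4.98×10⁻⁴×(940.1)⁴ = 22.1 W.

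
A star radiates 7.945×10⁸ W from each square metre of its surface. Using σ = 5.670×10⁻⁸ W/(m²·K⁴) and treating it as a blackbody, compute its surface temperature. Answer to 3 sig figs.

T ≈ 1.09×10⁴ K

I = σT⁴, so T = (I/σ)^(1/4) = (7.945×10⁸/(5.670×10⁻⁸))^(1/4) = 1.09×10⁴ K.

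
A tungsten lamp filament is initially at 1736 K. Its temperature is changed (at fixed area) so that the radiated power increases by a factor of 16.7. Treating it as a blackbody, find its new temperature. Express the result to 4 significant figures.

P ∝ T⁴, so T₂/T₁ = (P₂/P₁)^(1/4) = (16.7)^(1/4) = 2.02153.
T₂ = 1736 × 2.02153 = 3509 K.

T₂ ≈ 3509 K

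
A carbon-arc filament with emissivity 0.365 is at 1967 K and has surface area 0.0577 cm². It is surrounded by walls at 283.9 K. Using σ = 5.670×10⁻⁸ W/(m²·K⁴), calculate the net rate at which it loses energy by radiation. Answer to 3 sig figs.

Net loss ≈ 1.79 W

Area A = 0.0577 cm² = 5.77×10⁻⁶ m².
Net radiated power P_net = εσA(T⁴ − T₀⁴) = 0.365×5.670×10⁻⁸×5.77×10⁻⁶×(1967⁴ − 283.9⁴).
T⁴ − T₀⁴ = 1.49698×10¹³ − 6.49623×10⁹ = 1.49633×10¹³ K⁴, so P_net = 1.79 W.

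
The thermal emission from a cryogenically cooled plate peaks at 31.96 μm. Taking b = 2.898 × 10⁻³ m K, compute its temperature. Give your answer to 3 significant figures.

T ≈ 90.7 K

Wien's law gives T = b/λ_max = (2.898×10⁻³ m·K)/(3.196×10⁻⁵ m) = 90.7 K.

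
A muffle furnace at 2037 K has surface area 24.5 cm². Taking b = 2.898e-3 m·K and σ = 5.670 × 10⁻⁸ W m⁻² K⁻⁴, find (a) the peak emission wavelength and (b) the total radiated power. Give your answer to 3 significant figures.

(a) λ_max = b/T = 2.898×10⁻³/2037 = 1.423×10⁻⁶ m = 1.42×10³ nm.
Area A = 24.5 cm² = 2.45×10⁻³ m².
(b) P = σAT⁴ = 5.670×10⁻⁸×2.45×10⁻³×(2037)⁴ = 2.39×10³ W.

λ_max ≈ 1.42×10³ nm; P ≈ 2.39×10³ W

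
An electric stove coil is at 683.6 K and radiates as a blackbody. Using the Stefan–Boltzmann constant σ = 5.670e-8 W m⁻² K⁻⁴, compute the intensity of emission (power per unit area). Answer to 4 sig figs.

Stefan–Boltzmann: I = σT⁴ = 5.670×10⁻⁸ × (683.6)⁴ = 1.238×10⁴ W/m².

I ≈ 1.238×10⁴ W/m²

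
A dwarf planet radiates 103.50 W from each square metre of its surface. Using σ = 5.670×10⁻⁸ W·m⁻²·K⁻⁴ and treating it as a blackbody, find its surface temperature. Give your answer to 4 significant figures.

T ≈ 206.7 K

I = σT⁴, so T = (I/σ)^(1/4) = (103.50/(5.670×10⁻⁸))^(1/4) = 206.7 K.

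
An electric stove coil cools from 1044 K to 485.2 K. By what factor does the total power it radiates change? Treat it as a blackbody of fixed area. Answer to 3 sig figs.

P ∝ T⁴, so P₂/P₁ = (T₂/T₁)⁴ = (485.2/1044)⁴ = (0.464751)⁴ = 0.0467.

P₂/P₁ ≈ 0.0467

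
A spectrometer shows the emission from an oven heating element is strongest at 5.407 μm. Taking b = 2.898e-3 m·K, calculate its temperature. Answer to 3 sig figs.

Wien's law gives T = b/λ_max = (2.898×10⁻³ m·K)/(5.407×10⁻⁶ m) = 536 K.

T ≈ 536 K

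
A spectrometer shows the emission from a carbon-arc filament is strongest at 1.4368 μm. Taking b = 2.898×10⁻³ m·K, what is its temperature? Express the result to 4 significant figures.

Wien's law gives T = b/λ_max = (2.898×10⁻³ m·K)/(1.4368×10⁻⁶ m) = 2017 K.

T ≈ 2017 K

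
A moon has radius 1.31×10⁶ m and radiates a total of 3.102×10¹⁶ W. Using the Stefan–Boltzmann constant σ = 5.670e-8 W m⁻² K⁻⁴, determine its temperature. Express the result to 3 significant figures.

Surface area A = 4πR² = 4π(1.31×10⁶ m)² = 2.15651×10¹³ m².
P = σAT⁴ ⇒ T = (P/(σA))^(1/4) = (3.102×10¹⁶/(5.670×10⁻⁸×2.15651×10¹³))^(1/4) = 399 K.

T ≈ 399 K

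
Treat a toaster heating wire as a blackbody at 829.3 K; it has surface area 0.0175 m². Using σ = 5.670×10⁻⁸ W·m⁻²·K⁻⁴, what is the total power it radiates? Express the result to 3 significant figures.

P ≈ 469 W

Area A = 0.0175 m².
P = σAT⁴ = 5.670×10⁻⁸ × 0.0175 × (829.3)⁴ = 469 W.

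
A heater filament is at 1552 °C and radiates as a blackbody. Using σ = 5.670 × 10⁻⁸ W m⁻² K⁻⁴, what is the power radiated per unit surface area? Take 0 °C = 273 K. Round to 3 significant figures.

T = 1552 °C + 273 = 1825 K.
Stefan–Boltzmann: I = σT⁴ = 5.670×10⁻⁸ × (1825)⁴ = 6.29×10⁵ W/m².

I ≈ 6.29×10⁵ W/m²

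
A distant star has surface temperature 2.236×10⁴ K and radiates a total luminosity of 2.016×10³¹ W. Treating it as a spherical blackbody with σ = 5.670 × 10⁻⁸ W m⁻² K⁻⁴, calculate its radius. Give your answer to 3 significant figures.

R ≈ 1.06×10¹⁰ m

L = 4πR²σT⁴ ⇒ R = √(L/(4πσT⁴)).
σT⁴ = 1.41733×10¹⁰ W/m², so R = √(2.016×10³¹/(4π×1.41733×10¹⁰)) = 1.06×10¹⁰ m.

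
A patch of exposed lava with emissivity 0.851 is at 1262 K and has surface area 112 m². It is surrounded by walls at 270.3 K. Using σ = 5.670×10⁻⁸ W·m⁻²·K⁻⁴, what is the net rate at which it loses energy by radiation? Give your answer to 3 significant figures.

Area A = 112 m².
Net radiated power P_net = εσA(T⁴ − T₀⁴) = 0.851×5.670×10⁻⁸×112×(1262⁴ − 270.3⁴).
T⁴ − T₀⁴ = 2.53651×10¹² − 5.33807×10⁹ = 2.53117×10¹² K⁴, so P_net = 1.37×10⁷ W.

Net loss ≈ 1.37×10⁷ W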